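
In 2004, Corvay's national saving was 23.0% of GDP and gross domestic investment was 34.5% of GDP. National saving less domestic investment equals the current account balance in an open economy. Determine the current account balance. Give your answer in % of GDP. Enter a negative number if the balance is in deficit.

CA = S - I = 23.0 - 34.5 = -11.5

-11.5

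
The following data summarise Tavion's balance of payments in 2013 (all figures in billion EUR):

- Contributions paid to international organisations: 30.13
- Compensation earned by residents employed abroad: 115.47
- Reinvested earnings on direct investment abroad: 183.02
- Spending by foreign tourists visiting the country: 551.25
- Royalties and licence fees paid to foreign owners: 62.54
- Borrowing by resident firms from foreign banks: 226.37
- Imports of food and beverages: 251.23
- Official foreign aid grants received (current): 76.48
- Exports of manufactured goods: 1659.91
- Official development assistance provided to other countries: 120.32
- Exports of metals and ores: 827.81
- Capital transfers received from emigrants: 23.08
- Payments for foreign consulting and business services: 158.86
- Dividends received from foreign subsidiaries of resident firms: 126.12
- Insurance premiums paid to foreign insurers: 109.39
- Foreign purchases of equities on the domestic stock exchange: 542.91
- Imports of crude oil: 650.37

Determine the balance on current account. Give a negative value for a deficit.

2157.22

Goods: 827.81 + 1659.91 - 650.37 - 251.23 = 1586.12
Services: -158.86 - 109.39 - 62.54 + 551.25 = 220.46
Primary income: 126.12 + 115.47 + 183.02 = 424.61
Secondary income: -30.13 + 76.48 - 120.32 = -73.97
Current account = 1586.12 + 220.46 + 424.61 + (-73.97) = 2157.22
(Excluded from the current account — financial account: borrowing by resident firms from foreign banks 226.37, foreign purchases of equities on the domestic stock exchange 542.91; capital account: capital transfers received from emigrants 23.08.)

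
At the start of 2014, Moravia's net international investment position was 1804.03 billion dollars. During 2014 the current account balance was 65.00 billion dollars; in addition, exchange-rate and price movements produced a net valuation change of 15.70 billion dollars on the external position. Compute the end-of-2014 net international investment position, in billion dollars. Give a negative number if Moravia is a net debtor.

1884.73

Change in NIIP = current account + net valuation change = 65.00 + 15.70 = 80.70
End-of-year NIIP = 1804.03 + 80.70 = 1884.73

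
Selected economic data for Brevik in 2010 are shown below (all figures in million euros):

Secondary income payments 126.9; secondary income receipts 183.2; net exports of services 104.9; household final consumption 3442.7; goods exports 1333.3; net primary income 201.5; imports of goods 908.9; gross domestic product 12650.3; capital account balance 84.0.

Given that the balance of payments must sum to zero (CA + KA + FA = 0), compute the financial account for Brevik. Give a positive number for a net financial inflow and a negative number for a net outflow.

Goods balance = 1333.3 - 908.9 = 424.4
Services balance = 104.9
Trade balance (goods + services) = 424.4 + 104.9 = 529.3
Net primary income = 201.5
Net secondary income = 183.2 - 126.9 = 56.3
Current account = 529.3 + 201.5 + 56.3 = 787.1
Financial account = -(787.1 + 84.0) = -871.1

-871.1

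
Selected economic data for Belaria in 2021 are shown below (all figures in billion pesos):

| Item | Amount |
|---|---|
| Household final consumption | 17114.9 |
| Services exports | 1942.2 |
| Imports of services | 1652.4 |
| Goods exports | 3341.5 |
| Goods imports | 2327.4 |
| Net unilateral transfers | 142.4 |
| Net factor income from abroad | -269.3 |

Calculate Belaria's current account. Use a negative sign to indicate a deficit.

Goods balance = 3341.5 - 2327.4 = 1014.1
Services balance = 1942.2 - 1652.4 = 289.8
Trade balance (goods + services) = 1014.1 + 289.8 = 1303.9
Net primary income = -269.3
Net secondary income = 142.4
Current account = 1303.9 + (-269.3) + 142.4 = 1177.0

1177.0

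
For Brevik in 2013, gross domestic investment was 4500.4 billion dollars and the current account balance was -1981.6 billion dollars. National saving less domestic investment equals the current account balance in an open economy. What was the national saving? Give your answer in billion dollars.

S - I = CA (net lending to the rest of the world).
S = I + CA = 4500.4 + (-1981.6) = 2518.8

2518.8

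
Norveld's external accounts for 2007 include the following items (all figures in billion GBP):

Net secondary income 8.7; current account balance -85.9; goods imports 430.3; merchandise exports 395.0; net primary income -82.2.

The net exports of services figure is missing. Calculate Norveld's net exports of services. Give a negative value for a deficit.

Current account = goods balance + services balance + net primary income + net secondary income
Sum of the known components = -108.8
Net exports of services = CA - (known components) = -85.9 - (-108.8) = 22.9

22.9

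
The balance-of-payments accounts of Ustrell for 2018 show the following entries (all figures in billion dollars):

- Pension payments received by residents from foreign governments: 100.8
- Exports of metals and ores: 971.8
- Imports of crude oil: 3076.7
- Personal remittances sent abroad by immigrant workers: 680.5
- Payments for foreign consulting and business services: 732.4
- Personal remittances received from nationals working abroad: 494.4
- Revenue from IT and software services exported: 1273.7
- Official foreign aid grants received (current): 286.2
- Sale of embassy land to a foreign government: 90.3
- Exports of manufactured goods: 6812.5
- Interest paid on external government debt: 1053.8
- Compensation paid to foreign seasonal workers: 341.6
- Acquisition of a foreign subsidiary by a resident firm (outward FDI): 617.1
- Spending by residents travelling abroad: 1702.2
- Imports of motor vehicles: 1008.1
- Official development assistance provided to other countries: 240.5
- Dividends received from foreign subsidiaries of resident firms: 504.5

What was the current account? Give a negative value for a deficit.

1608.1

Goods: 6812.5 - 1008.1 + 971.8 - 3076.7 = 3699.5
Services: -732.4 - 1702.2 + 1273.7 = -1160.9
Primary income: 504.5 - 1053.8 - 341.6 = -890.9
Secondary income: 286.2 - 240.5 + 494.4 - 680.5 + 100.8 = -39.6
Current account = 3699.5 + (-1160.9) + (-890.9) + (-39.6) = 1608.1
(Excluded from the current account — capital account: sale of embassy land to a foreign government 90.3; financial account: acquisition of a foreign subsidiary by a resident firm (outward FDI) 617.1.)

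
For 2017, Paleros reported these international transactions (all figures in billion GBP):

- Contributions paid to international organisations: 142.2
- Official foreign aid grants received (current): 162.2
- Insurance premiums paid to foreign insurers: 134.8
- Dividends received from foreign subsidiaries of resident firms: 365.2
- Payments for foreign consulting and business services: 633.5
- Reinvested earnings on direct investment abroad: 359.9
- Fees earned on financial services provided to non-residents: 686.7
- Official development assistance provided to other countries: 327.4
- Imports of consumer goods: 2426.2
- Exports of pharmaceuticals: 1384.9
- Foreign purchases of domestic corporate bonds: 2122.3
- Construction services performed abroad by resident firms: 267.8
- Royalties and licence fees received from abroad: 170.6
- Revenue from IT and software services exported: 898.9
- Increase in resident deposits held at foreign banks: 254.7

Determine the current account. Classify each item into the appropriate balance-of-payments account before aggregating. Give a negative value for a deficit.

Goods: 1384.9 - 2426.2 = -1041.3
Services: 170.6 + 267.8 - 134.8 + 686.7 - 633.5 + 898.9 = 1255.7
Primary income: 365.2 + 359.9 = 725.1
Secondary income: 162.2 - 327.4 - 142.2 = -307.4
Current account = (-1041.3) + 1255.7 + 725.1 + (-307.4) = 632.1
(Excluded from the current account — financial account: foreign purchases of domestic corporate bonds 2122.3, increase in resident deposits held at foreign banks 254.7.)

632.1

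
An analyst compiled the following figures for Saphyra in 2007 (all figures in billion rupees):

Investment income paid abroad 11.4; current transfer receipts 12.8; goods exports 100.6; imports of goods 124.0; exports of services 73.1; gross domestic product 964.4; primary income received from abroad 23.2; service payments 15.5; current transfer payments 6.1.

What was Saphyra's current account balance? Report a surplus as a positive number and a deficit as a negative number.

52.7

Goods balance = 100.6 - 124.0 = -23.4
Services balance = 73.1 - 15.5 = 57.6
Trade balance (goods + services) = -23.4 + 57.6 = 34.2
Net primary income = 23.2 - 11.4 = 11.8
Net secondary income = 12.8 - 6.1 = 6.7
Current account = 34.2 + 11.8 + 6.7 = 52.7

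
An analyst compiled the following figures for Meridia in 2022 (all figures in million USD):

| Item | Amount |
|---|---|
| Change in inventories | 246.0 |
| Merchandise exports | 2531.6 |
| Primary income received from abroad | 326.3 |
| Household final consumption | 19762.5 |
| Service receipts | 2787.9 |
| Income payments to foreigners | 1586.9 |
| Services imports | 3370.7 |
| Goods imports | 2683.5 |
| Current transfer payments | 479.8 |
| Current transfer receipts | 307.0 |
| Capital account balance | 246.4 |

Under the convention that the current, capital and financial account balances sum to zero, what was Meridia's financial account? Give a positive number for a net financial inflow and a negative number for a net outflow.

1921.7

Goods balance = 2531.6 - 2683.5 = -151.9
Services balance = 2787.9 - 3370.7 = -582.8
Trade balance (goods + services) = -151.9 + (-582.8) = -734.7
Net primary income = 326.3 - 1586.9 = -1260.6
Net secondary income = 307.0 - 479.8 = -172.8
Current account = -734.7 + (-1260.6) + (-172.8) = -2168.1
Financial account = -(-2168.1 + 246.4) = 1921.7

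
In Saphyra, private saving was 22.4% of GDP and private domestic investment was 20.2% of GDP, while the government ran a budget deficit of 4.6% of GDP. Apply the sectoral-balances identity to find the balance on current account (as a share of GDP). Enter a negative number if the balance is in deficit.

-2.4

By the sectoral-balances identity, CA = (S_private - I) + (T - G).
Private balance = 22.4 - 20.2 = 2.2
Government balance (T - G) = -4.6
CA = 2.2 + (-4.6) = -2.4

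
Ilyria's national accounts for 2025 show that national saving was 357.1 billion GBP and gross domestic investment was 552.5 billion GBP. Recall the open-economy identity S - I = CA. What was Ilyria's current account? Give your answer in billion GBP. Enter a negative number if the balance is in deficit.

S - I = CA (net lending to the rest of the world).
CA = S - I = 357.1 - 552.5 = -195.4

-195.4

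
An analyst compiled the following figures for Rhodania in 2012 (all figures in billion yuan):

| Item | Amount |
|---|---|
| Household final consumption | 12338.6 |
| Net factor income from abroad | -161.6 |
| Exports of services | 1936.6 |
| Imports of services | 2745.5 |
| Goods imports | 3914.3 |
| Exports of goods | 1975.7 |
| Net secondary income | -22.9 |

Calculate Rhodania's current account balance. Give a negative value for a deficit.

-2932.0

Goods balance = 1975.7 - 3914.3 = -1938.6
Services balance = 1936.6 - 2745.5 = -808.9
Trade balance (goods + services) = -1938.6 + (-808.9) = -2747.5
Net primary income = -161.6
Net secondary income = -22.9
Current account = -2747.5 + (-161.6) + (-22.9) = -2932.0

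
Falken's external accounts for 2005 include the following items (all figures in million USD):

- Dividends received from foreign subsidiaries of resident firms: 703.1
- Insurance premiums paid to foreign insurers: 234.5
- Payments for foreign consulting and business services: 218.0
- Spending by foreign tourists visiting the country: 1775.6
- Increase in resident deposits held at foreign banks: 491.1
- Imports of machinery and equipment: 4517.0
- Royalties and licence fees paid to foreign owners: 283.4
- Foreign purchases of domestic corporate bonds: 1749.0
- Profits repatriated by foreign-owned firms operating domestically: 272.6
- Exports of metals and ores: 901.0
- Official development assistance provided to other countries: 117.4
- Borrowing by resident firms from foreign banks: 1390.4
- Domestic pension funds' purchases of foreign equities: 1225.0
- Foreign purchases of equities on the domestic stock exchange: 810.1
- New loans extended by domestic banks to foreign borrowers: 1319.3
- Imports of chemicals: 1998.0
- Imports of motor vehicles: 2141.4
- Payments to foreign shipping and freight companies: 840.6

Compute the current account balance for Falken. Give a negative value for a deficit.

-7243.2

Goods: -2141.4 - 1998.0 - 4517.0 + 901.0 = -7755.4
Services: -283.4 + 1775.6 - 218.0 - 840.6 - 234.5 = 199.1
Primary income: 703.1 - 272.6 = 430.5
Secondary income: -117.4
Current account = (-7755.4) + 199.1 + 430.5 + (-117.4) = -7243.2
(Excluded from the current account — financial account: increase in resident deposits held at foreign banks 491.1, foreign purchases of domestic corporate bonds 1749.0, borrowing by resident firms from foreign banks 1390.4, domestic pension funds' purchases of foreign equities 1225.0, foreign purchases of equities on the domestic stock exchange 810.1, new loans extended by domestic banks to foreign borrowers 1319.3.)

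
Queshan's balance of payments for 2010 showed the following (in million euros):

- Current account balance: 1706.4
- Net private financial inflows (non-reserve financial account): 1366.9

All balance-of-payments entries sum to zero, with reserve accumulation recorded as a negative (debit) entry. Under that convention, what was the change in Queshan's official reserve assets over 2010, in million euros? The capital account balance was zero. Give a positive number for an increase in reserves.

3073.3

Official reserve transactions balance = -(1706.4 + 1366.9) = -3073.3
An accumulation of reserves is recorded as a debit (negative entry), so the change in the stock of reserves is the negative of that balance.
Change in official reserves = -(-3073.3) = 3073.3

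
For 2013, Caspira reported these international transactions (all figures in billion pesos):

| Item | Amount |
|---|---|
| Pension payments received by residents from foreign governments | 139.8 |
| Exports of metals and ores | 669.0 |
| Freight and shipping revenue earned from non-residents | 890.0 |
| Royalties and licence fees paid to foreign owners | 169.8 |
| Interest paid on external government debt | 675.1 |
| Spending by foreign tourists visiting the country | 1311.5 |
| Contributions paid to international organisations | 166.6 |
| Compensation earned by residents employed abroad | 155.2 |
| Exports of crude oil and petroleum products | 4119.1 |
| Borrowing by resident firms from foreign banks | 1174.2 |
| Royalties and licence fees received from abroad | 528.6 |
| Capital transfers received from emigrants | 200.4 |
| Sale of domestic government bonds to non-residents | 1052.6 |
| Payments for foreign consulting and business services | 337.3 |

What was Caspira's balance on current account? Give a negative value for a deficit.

6464.4

Goods: 4119.1 + 669.0 = 4788.1
Services: -169.8 + 890.0 + 1311.5 - 337.3 + 528.6 = 2223.0
Primary income: -675.1 + 155.2 = -519.9
Secondary income: -166.6 + 139.8 = -26.8
Current account = 4788.1 + 2223.0 + (-519.9) + (-26.8) = 6464.4
(Excluded from the current account — financial account: borrowing by resident firms from foreign banks 1174.2, sale of domestic government bonds to non-residents 1052.6; capital account: capital transfers received from emigrants 200.4.)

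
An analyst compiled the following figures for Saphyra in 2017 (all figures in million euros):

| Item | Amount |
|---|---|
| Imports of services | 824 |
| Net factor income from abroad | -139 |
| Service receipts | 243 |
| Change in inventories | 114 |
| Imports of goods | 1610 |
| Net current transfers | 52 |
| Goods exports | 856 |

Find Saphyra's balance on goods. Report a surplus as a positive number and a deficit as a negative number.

Goods balance = 856 - 1610 = -754

-754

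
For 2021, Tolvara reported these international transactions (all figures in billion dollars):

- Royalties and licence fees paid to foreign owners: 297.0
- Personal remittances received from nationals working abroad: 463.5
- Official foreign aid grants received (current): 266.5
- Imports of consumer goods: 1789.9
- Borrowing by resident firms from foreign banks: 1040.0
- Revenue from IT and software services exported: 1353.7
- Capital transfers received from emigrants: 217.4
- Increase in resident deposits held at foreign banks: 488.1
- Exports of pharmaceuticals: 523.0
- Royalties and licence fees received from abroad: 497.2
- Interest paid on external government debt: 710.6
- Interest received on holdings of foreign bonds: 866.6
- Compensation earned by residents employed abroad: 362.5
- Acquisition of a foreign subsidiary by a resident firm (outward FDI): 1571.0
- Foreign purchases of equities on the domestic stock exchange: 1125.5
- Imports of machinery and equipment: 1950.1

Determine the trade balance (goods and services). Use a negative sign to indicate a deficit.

Goods: -1789.9 - 1950.1 + 523.0 = -3217.0
Services: 497.2 - 297.0 + 1353.7 = 1553.9
Trade balance = -3217.0 + 1553.9 = -1663.1
(Excluded from the trade balance — secondary income: personal remittances received from nationals working abroad 463.5, official foreign aid grants received (current) 266.5; financial account: borrowing by resident firms from foreign banks 1040.0, increase in resident deposits held at foreign banks 488.1, acquisition of a foreign subsidiary by a resident firm (outward FDI) 1571.0, foreign purchases of equities on the domestic stock exchange 1125.5; capital account: capital transfers received from emigrants 217.4; primary income: interest paid on external government debt 710.6, interest received on holdings of foreign bonds 866.6, compensation earned by residents employed abroad 362.5.)

-1663.1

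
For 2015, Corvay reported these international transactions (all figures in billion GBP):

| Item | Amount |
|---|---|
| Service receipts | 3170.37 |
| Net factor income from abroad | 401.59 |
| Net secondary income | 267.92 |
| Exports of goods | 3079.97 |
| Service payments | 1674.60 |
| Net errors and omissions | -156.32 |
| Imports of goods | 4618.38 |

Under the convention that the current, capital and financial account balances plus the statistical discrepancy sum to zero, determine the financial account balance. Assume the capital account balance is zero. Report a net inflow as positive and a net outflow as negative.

Goods balance = 3079.97 - 4618.38 = -1538.41
Services balance = 3170.37 - 1674.60 = 1495.77
Trade balance (goods + services) = -1538.41 + 1495.77 = -42.64
Net primary income = 401.59
Net secondary income = 267.92
Current account = -42.64 + 401.59 + 267.92 = 626.87
Financial account = -(626.87 + (-156.32)) = -470.55

-470.55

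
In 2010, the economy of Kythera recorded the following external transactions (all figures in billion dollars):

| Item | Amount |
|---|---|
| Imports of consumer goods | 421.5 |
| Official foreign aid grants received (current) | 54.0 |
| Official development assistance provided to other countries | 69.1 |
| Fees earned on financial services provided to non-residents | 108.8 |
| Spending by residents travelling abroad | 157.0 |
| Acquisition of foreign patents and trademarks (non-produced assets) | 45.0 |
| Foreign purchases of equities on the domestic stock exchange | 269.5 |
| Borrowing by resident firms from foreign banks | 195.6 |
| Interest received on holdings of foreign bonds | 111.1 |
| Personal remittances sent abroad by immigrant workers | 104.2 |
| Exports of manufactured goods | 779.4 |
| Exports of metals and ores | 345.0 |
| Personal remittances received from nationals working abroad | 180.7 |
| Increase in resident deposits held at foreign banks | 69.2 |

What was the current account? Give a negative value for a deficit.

Goods: -421.5 + 345.0 + 779.4 = 702.9
Services: -157.0 + 108.8 = -48.2
Primary income: 111.1
Secondary income: 54.0 + 180.7 - 69.1 - 104.2 = 61.4
Current account = 702.9 + (-48.2) + 111.1 + 61.4 = 827.2
(Excluded from the current account — capital account: acquisition of foreign patents and trademarks (non-produced assets) 45.0; financial account: foreign purchases of equities on the domestic stock exchange 269.5, borrowing by resident firms from foreign banks 195.6, increase in resident deposits held at foreign banks 69.2.)

827.2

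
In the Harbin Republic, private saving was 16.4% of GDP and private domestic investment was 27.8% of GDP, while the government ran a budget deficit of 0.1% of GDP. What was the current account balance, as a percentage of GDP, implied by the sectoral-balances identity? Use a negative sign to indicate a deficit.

-11.5

By the sectoral-balances identity, CA = (S_private - I) + (T - G).
Private balance = 16.4 - 27.8 = -11.4
Government balance (T - G) = -0.1
CA = -11.4 + (-0.1) = -11.5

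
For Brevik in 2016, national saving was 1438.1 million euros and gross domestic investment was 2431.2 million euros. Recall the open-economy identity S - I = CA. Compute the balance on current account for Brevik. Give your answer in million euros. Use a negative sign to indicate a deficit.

-993.1

S - I = CA (net lending to the rest of the world).
CA = S - I = 1438.1 - 2431.2 = -993.1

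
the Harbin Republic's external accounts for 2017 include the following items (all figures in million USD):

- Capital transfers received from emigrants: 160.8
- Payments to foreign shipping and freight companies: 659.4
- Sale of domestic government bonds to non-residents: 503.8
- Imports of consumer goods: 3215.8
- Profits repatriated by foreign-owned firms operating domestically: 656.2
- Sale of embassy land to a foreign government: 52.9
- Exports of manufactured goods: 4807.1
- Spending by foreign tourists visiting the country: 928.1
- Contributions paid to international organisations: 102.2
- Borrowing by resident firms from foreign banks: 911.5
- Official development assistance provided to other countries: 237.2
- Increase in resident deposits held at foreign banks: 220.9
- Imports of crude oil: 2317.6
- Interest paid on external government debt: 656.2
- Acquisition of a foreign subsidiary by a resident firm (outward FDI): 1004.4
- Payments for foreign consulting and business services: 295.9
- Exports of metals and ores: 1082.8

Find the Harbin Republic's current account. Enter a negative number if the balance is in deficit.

Goods: 1082.8 + 4807.1 - 3215.8 - 2317.6 = 356.5
Services: 928.1 - 295.9 - 659.4 = -27.2
Primary income: -656.2 - 656.2 = -1312.4
Secondary income: -237.2 - 102.2 = -339.4
Current account = 356.5 + (-27.2) + (-1312.4) + (-339.4) = -1322.5
(Excluded from the current account — capital account: capital transfers received from emigrants 160.8, sale of embassy land to a foreign government 52.9; financial account: sale of domestic government bonds to non-residents 503.8, borrowing by resident firms from foreign banks 911.5, increase in resident deposits held at foreign banks 220.9, acquisition of a foreign subsidiary by a resident firm (outward FDI) 1004.4.)

-1322.5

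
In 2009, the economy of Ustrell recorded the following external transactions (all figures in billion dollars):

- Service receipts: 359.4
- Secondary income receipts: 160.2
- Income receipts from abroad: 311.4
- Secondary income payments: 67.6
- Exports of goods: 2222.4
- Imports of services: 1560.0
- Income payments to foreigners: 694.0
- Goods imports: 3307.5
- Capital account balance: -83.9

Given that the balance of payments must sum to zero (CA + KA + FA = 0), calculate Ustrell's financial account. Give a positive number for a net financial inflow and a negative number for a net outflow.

Goods balance = 2222.4 - 3307.5 = -1085.1
Services balance = 359.4 - 1560.0 = -1200.6
Trade balance (goods + services) = -1085.1 + (-1200.6) = -2285.7
Net primary income = 311.4 - 694.0 = -382.6
Net secondary income = 160.2 - 67.6 = 92.6
Current account = -2285.7 + (-382.6) + 92.6 = -2575.7
Financial account = -(-2575.7 + (-83.9)) = 2659.6

2659.6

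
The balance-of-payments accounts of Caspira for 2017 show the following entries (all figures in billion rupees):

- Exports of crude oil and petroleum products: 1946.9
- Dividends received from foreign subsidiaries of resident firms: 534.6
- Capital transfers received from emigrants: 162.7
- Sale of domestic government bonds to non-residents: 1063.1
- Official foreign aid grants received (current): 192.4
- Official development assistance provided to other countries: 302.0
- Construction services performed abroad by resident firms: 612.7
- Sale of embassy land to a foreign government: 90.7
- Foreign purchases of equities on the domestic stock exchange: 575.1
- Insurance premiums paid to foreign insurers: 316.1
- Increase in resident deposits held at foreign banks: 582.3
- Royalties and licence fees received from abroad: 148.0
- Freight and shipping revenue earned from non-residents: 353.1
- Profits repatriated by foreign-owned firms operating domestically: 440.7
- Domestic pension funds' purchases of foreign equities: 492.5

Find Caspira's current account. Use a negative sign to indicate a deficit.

Goods: 1946.9
Services: -316.1 + 148.0 + 353.1 + 612.7 = 797.7
Primary income: -440.7 + 534.6 = 93.9
Secondary income: -302.0 + 192.4 = -109.6
Current account = 1946.9 + 797.7 + 93.9 + (-109.6) = 2728.9
(Excluded from the current account — capital account: capital transfers received from emigrants 162.7, sale of embassy land to a foreign government 90.7; financial account: sale of domestic government bonds to non-residents 1063.1, foreign purchases of equities on the domestic stock exchange 575.1, increase in resident deposits held at foreign banks 582.3, domestic pension funds' purchases of foreign equities 492.5.)

2728.9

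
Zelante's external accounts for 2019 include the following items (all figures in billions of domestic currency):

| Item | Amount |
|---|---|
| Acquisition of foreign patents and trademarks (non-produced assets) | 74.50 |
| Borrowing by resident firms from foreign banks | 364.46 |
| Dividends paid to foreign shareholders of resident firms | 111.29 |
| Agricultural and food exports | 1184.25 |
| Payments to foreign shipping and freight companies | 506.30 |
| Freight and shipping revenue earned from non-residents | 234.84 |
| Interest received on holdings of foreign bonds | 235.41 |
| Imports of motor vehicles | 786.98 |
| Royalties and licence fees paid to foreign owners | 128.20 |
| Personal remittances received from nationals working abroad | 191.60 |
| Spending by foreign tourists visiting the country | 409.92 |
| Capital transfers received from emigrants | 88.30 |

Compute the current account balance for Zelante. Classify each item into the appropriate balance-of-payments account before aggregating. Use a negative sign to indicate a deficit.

723.25

Goods: 1184.25 - 786.98 = 397.27
Services: 234.84 + 409.92 - 506.30 - 128.20 = 10.26
Primary income: 235.41 - 111.29 = 124.12
Secondary income: 191.60
Current account = 397.27 + 10.26 + 124.12 + 191.60 = 723.25
(Excluded from the current account — capital account: acquisition of foreign patents and trademarks (non-produced assets) 74.50, capital transfers received from emigrants 88.30; financial account: borrowing by resident firms from foreign banks 364.46.)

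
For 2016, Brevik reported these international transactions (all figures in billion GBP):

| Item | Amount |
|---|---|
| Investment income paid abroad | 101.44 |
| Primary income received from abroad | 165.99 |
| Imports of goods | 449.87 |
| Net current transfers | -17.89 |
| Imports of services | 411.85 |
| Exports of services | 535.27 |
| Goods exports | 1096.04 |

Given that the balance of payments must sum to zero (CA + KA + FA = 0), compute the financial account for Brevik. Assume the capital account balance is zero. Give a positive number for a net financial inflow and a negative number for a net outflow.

-816.25

Goods balance = 1096.04 - 449.87 = 646.17
Services balance = 535.27 - 411.85 = 123.42
Trade balance (goods + services) = 646.17 + 123.42 = 769.59
Net primary income = 165.99 - 101.44 = 64.55
Net secondary income = -17.89
Current account = 769.59 + 64.55 + (-17.89) = 816.25
Financial account = -(816.25) = -816.25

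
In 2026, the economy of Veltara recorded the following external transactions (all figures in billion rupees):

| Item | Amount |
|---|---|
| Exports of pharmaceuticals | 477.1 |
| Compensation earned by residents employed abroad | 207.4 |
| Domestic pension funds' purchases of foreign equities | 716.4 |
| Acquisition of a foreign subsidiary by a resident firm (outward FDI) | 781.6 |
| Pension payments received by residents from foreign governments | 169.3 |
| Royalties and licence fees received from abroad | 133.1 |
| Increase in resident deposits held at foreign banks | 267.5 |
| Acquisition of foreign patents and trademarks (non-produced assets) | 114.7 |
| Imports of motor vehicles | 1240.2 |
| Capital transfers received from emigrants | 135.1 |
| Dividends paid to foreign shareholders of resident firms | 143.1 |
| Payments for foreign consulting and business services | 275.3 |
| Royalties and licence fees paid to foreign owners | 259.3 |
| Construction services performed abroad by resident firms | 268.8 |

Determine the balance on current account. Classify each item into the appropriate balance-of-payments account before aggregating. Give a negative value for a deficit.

Goods: -1240.2 + 477.1 = -763.1
Services: 133.1 - 275.3 - 259.3 + 268.8 = -132.7
Primary income: -143.1 + 207.4 = 64.3
Secondary income: 169.3
Current account = (-763.1) + (-132.7) + 64.3 + 169.3 = -662.2
(Excluded from the current account — financial account: domestic pension funds' purchases of foreign equities 716.4, acquisition of a foreign subsidiary by a resident firm (outward FDI) 781.6, increase in resident deposits held at foreign banks 267.5; capital account: acquisition of foreign patents and trademarks (non-produced assets) 114.7, capital transfers received from emigrants 135.1.)

-662.2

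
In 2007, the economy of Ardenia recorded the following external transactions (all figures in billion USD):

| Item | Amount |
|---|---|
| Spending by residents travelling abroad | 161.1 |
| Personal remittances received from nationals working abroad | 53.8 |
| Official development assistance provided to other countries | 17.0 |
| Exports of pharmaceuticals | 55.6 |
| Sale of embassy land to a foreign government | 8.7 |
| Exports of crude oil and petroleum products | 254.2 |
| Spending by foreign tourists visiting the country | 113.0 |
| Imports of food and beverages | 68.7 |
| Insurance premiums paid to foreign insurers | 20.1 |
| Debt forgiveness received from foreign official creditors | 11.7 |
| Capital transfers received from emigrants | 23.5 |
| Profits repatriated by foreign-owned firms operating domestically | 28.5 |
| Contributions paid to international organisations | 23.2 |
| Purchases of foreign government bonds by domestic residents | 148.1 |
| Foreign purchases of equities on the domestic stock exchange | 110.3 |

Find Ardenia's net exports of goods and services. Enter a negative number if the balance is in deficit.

172.9

Goods: -68.7 + 254.2 + 55.6 = 241.1
Services: -161.1 - 20.1 + 113.0 = -68.2
Trade balance = 241.1 + (-68.2) = 172.9
(Excluded from the trade balance — secondary income: personal remittances received from nationals working abroad 53.8, official development assistance provided to other countries 17.0, contributions paid to international organisations 23.2; capital account: sale of embassy land to a foreign government 8.7, debt forgiveness received from foreign official creditors 11.7, capital transfers received from emigrants 23.5; primary income: profits repatriated by foreign-owned firms operating domestically 28.5; financial account: purchases of foreign government bonds by domestic residents 148.1, foreign purchases of equities on the domestic stock exchange 110.3.)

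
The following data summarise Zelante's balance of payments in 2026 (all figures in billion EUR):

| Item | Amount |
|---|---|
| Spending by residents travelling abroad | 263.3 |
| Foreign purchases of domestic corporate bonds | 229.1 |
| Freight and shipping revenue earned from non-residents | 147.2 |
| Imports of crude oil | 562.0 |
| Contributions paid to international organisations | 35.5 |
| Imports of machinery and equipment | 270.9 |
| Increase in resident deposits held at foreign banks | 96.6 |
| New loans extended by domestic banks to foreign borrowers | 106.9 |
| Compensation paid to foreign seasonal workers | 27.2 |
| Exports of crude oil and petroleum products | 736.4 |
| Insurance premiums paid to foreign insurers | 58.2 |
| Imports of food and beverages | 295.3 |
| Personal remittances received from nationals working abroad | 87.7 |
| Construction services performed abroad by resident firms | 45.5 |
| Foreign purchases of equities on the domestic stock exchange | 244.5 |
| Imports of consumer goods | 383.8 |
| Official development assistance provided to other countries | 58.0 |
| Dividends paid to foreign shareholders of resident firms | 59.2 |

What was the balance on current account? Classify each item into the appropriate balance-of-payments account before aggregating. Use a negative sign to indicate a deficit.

-996.6

Goods: -383.8 + 736.4 - 562.0 - 295.3 - 270.9 = -775.6
Services: 147.2 - 58.2 - 263.3 + 45.5 = -128.8
Primary income: -27.2 - 59.2 = -86.4
Secondary income: 87.7 - 58.0 - 35.5 = -5.8
Current account = (-775.6) + (-128.8) + (-86.4) + (-5.8) = -996.6
(Excluded from the current account — financial account: foreign purchases of domestic corporate bonds 229.1, increase in resident deposits held at foreign banks 96.6, new loans extended by domestic banks to foreign borrowers 106.9, foreign purchases of equities on the domestic stock exchange 244.5.)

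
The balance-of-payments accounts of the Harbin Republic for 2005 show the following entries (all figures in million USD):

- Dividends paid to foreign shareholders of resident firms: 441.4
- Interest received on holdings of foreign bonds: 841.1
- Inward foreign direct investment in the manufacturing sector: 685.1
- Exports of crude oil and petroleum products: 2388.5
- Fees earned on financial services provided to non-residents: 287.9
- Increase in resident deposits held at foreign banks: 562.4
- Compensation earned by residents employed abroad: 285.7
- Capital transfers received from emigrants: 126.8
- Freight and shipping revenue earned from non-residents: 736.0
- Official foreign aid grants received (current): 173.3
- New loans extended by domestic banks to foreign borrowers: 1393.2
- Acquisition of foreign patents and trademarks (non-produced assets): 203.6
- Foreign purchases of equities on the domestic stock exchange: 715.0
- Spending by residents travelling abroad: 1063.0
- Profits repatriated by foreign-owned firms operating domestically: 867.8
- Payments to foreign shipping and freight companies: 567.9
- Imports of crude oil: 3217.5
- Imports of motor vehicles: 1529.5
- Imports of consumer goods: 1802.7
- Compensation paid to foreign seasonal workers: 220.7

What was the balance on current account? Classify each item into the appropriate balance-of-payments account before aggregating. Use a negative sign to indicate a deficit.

Goods: 2388.5 - 3217.5 - 1802.7 - 1529.5 = -4161.2
Services: 736.0 - 1063.0 - 567.9 + 287.9 = -607.0
Primary income: -220.7 + 841.1 - 441.4 + 285.7 - 867.8 = -403.1
Secondary income: 173.3
Current account = (-4161.2) + (-607.0) + (-403.1) + 173.3 = -4998.0
(Excluded from the current account — financial account: inward foreign direct investment in the manufacturing sector 685.1, increase in resident deposits held at foreign banks 562.4, new loans extended by domestic banks to foreign borrowers 1393.2, foreign purchases of equities on the domestic stock exchange 715.0; capital account: capital transfers received from emigrants 126.8, acquisition of foreign patents and trademarks (non-produced assets) 203.6.)

-4998.0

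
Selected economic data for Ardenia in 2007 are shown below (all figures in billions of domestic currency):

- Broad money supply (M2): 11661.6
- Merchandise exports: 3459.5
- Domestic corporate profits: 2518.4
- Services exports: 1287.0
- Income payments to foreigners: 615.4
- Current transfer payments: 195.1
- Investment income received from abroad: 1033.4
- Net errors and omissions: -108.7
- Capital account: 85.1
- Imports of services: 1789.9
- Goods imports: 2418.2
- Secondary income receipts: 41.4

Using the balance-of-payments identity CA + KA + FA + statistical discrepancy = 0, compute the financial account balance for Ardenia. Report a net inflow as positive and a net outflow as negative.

-779.1

Goods balance = 3459.5 - 2418.2 = 1041.3
Services balance = 1287.0 - 1789.9 = -502.9
Trade balance (goods + services) = 1041.3 + (-502.9) = 538.4
Net primary income = 1033.4 - 615.4 = 418.0
Net secondary income = 41.4 - 195.1 = -153.7
Current account = 538.4 + 418.0 + (-153.7) = 802.7
Financial account = -(802.7 + 85.1 + (-108.7)) = -779.1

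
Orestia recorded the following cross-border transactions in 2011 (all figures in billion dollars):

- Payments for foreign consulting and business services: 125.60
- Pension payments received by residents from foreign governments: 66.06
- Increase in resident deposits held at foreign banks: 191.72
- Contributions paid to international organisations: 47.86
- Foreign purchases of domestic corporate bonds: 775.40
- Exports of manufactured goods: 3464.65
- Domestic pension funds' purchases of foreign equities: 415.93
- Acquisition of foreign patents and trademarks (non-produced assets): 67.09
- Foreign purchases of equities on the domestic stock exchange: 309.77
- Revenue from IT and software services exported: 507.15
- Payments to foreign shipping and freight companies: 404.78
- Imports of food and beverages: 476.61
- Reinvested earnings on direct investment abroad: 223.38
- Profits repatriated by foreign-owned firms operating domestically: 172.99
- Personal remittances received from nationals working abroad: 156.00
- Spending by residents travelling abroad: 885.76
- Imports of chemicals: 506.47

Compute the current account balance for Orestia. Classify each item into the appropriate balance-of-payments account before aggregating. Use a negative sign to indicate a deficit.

1797.17

Goods: 3464.65 - 506.47 - 476.61 = 2481.57
Services: -404.78 - 885.76 + 507.15 - 125.60 = -908.99
Primary income: 223.38 - 172.99 = 50.39
Secondary income: 156.00 - 47.86 + 66.06 = 174.20
Current account = 2481.57 + (-908.99) + 50.39 + 174.20 = 1797.17
(Excluded from the current account — financial account: increase in resident deposits held at foreign banks 191.72, foreign purchases of domestic corporate bonds 775.40, domestic pension funds' purchases of foreign equities 415.93, foreign purchases of equities on the domestic stock exchange 309.77; capital account: acquisition of foreign patents and trademarks (non-produced assets) 67.09.)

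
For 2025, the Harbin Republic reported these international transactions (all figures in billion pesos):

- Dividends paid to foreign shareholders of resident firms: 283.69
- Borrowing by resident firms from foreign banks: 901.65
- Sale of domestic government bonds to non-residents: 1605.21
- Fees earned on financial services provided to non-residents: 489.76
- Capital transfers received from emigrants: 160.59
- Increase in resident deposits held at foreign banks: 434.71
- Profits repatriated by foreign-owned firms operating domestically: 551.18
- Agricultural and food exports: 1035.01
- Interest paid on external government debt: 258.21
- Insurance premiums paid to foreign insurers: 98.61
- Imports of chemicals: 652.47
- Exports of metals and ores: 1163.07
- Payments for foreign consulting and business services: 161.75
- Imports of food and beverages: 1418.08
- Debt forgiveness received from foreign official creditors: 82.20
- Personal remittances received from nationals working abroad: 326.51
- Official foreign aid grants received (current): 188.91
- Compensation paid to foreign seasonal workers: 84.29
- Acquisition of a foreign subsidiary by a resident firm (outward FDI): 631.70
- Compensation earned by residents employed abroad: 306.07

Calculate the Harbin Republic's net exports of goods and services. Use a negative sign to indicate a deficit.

356.93

Goods: 1163.07 - 1418.08 + 1035.01 - 652.47 = 127.53
Services: -98.61 - 161.75 + 489.76 = 229.40
Trade balance = 127.53 + 229.40 = 356.93
(Excluded from the trade balance — primary income: dividends paid to foreign shareholders of resident firms 283.69, profits repatriated by foreign-owned firms operating domestically 551.18, interest paid on external government debt 258.21, compensation paid to foreign seasonal workers 84.29, compensation earned by residents employed abroad 306.07; financial account: borrowing by resident firms from foreign banks 901.65, sale of domestic government bonds to non-residents 1605.21, increase in resident deposits held at foreign banks 434.71, acquisition of a foreign subsidiary by a resident firm (outward FDI) 631.70; capital account: capital transfers received from emigrants 160.59, debt forgiveness received from foreign official creditors 82.20; secondary income: personal remittances received from nationals working abroad 326.51, official foreign aid grants received (current) 188.91.)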